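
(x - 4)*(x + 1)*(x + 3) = x^3 - 13*x - 12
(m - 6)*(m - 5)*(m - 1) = m^3 - 12*m^2 + 41*m - 30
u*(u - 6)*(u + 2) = u^3 - 4*u^2 - 12*u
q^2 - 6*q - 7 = (q - 7)*(q + 1)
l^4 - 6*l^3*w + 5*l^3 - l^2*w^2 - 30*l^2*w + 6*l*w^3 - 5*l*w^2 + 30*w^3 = (l + 5)*(l - 6*w)*(l - w)*(l + w)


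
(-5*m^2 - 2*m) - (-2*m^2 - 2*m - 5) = 5 - 3*m^2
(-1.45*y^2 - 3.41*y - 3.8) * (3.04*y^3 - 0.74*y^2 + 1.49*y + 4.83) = -4.408*y^5 - 9.2934*y^4 - 11.1891*y^3 - 9.2724*y^2 - 22.1323*y - 18.354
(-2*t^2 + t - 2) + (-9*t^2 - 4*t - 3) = -11*t^2 - 3*t - 5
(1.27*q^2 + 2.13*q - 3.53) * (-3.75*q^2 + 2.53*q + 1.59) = -4.7625*q^4 - 4.7744*q^3 + 20.6457*q^2 - 5.5442*q - 5.6127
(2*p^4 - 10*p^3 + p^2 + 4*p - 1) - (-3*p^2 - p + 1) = 2*p^4 - 10*p^3 + 4*p^2 + 5*p - 2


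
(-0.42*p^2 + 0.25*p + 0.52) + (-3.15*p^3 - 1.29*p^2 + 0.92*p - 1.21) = -3.15*p^3 - 1.71*p^2 + 1.17*p - 0.69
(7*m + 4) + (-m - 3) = 6*m + 1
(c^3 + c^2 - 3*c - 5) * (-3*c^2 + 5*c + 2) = -3*c^5 + 2*c^4 + 16*c^3 + 2*c^2 - 31*c - 10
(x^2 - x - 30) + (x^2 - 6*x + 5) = 2*x^2 - 7*x - 25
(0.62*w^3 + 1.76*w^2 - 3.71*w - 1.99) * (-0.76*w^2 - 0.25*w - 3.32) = -0.4712*w^5 - 1.4926*w^4 + 0.3212*w^3 - 3.4033*w^2 + 12.8147*w + 6.6068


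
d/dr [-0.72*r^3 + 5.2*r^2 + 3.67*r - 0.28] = -2.16*r^2 + 10.4*r + 3.67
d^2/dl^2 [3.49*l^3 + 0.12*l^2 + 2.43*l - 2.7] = 20.94*l + 0.24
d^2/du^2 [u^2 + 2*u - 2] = 2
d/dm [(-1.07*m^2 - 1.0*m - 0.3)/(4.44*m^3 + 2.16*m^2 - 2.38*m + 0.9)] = (4.7508*m^4 + 8.88*m^3 + 8.7026*m^2 - 0.63*m - 1.614)/(19.7136*m^6 + 19.1808*m^5 - 16.4688*m^4 - 2.2896*m^3 + 9.5524*m^2 - 4.284*m + 0.81)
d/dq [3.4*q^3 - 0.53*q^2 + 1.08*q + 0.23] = 10.2*q^2 - 1.06*q + 1.08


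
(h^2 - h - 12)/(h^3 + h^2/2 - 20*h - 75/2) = 2*(h - 4)/(2*h^2 - 5*h - 25)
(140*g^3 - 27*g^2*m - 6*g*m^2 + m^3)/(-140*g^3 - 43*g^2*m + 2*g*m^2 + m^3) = (-4*g + m)/(4*g + m)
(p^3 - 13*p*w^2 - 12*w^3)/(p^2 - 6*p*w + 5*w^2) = (p^3 - 13*p*w^2 - 12*w^3)/(p^2 - 6*p*w + 5*w^2)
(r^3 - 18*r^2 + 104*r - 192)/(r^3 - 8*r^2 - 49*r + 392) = (r^2 - 10*r + 24)/(r^2 - 49)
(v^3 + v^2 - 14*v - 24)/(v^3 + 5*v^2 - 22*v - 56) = (v + 3)/(v + 7)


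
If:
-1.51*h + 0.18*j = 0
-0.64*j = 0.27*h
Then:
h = 0.00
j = 0.00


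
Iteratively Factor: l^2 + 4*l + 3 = (l + 3)*(l + 1)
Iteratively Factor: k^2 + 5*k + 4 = (k + 1)*(k + 4)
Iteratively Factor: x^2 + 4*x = (x)*(x + 4)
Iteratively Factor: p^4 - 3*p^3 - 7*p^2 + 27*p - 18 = (p - 3)*(p^3 - 7*p + 6) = (p - 3)*(p + 3)*(p^2 - 3*p + 2) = (p - 3)*(p - 2)*(p + 3)*(p - 1)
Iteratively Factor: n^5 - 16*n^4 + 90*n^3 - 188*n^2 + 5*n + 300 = (n + 1)*(n^4 - 17*n^3 + 107*n^2 - 295*n + 300) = (n - 3)*(n + 1)*(n^3 - 14*n^2 + 65*n - 100) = (n - 5)*(n - 3)*(n + 1)*(n^2 - 9*n + 20) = (n - 5)^2*(n - 3)*(n + 1)*(n - 4)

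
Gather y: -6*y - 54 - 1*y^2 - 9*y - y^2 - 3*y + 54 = -2*y^2 - 18*y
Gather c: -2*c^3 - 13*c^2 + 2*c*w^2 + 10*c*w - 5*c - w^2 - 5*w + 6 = -2*c^3 - 13*c^2 + c*(2*w^2 + 10*w - 5) - w^2 - 5*w + 6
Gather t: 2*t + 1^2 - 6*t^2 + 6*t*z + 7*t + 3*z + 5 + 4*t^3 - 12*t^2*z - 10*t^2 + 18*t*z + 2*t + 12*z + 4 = 4*t^3 + t^2*(-12*z - 16) + t*(24*z + 11) + 15*z + 10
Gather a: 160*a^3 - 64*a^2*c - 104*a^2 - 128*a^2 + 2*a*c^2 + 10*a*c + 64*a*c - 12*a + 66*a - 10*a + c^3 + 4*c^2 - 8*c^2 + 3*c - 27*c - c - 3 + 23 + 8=160*a^3 + a^2*(-64*c - 232) + a*(2*c^2 + 74*c + 44) + c^3 - 4*c^2 - 25*c + 28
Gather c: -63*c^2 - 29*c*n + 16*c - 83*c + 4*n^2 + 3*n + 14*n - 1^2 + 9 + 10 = -63*c^2 + c*(-29*n - 67) + 4*n^2 + 17*n + 18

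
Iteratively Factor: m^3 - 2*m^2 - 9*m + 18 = (m + 3)*(m^2 - 5*m + 6) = (m - 3)*(m + 3)*(m - 2)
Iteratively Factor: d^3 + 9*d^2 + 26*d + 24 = (d + 3)*(d^2 + 6*d + 8) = (d + 2)*(d + 3)*(d + 4)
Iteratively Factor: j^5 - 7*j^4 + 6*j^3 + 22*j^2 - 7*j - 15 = (j - 1)*(j^4 - 6*j^3 + 22*j + 15) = (j - 3)*(j - 1)*(j^3 - 3*j^2 - 9*j - 5) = (j - 3)*(j - 1)*(j + 1)*(j^2 - 4*j - 5) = (j - 5)*(j - 3)*(j - 1)*(j + 1)*(j + 1)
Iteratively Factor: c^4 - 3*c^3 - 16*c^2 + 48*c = (c - 4)*(c^3 + c^2 - 12*c) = (c - 4)*(c + 4)*(c^2 - 3*c) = (c - 4)*(c - 3)*(c + 4)*(c)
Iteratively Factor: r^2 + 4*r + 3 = (r + 3)*(r + 1)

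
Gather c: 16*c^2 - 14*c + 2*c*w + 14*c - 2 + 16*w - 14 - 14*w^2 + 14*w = 16*c^2 + 2*c*w - 14*w^2 + 30*w - 16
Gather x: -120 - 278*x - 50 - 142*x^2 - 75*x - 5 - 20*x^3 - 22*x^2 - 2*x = -20*x^3 - 164*x^2 - 355*x - 175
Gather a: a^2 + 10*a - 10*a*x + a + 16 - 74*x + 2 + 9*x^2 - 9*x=a^2 + a*(11 - 10*x) + 9*x^2 - 83*x + 18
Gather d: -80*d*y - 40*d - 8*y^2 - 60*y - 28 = d*(-80*y - 40) - 8*y^2 - 60*y - 28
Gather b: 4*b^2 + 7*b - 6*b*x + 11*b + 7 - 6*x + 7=4*b^2 + b*(18 - 6*x) - 6*x + 14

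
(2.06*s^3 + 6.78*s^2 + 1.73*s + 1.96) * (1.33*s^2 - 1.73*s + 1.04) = 2.7398*s^5 + 5.4536*s^4 - 7.2861*s^3 + 6.6651*s^2 - 1.5916*s + 2.0384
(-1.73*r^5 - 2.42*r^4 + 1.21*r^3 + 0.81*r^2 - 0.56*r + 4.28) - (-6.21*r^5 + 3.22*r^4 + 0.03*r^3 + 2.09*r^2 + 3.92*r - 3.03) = 4.48*r^5 - 5.64*r^4 + 1.18*r^3 - 1.28*r^2 - 4.48*r + 7.31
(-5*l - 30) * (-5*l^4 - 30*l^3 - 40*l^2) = 25*l^5 + 300*l^4 + 1100*l^3 + 1200*l^2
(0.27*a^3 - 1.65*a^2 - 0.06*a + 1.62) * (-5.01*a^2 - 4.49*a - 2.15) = -1.3527*a^5 + 7.0542*a^4 + 7.1286*a^3 - 4.2993*a^2 - 7.1448*a - 3.483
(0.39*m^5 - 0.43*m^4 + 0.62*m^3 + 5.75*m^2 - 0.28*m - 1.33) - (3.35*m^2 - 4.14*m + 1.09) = 0.39*m^5 - 0.43*m^4 + 0.62*m^3 + 2.4*m^2 + 3.86*m - 2.42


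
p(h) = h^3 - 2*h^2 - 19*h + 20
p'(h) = 3*h^2 - 4*h - 19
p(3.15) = -28.44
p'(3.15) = -1.83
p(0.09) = 18.27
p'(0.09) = -19.34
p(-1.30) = 39.12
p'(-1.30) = -8.73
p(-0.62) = 30.77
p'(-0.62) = -15.37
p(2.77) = -26.72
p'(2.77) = -7.06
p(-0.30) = 25.49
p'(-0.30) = -17.53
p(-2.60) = 38.30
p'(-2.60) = 11.68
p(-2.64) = 37.82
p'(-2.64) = 12.47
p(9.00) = 416.00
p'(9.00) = 188.00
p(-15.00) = -3520.00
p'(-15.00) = 716.00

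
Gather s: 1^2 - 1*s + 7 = 8 - s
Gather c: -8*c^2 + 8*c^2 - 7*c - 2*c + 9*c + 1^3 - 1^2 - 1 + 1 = 0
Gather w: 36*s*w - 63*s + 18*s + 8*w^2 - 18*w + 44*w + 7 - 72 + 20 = -45*s + 8*w^2 + w*(36*s + 26) - 45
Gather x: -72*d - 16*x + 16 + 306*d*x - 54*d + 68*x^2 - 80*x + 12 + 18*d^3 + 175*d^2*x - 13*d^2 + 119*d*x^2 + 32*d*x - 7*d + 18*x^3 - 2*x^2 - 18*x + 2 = 18*d^3 - 13*d^2 - 133*d + 18*x^3 + x^2*(119*d + 66) + x*(175*d^2 + 338*d - 114) + 30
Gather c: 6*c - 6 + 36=6*c + 30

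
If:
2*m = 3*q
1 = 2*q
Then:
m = 3/4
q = 1/2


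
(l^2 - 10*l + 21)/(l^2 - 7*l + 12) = (l - 7)/(l - 4)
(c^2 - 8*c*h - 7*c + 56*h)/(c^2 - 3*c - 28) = (c - 8*h)/(c + 4)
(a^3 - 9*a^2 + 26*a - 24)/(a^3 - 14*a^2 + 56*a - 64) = (a - 3)/(a - 8)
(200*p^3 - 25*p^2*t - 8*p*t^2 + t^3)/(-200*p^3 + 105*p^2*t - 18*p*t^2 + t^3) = (-5*p - t)/(5*p - t)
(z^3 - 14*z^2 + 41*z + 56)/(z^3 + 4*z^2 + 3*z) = (z^2 - 15*z + 56)/(z*(z + 3))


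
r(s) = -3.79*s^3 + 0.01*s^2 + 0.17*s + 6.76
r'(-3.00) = -102.22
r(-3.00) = 108.67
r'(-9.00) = -920.98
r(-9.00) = 2768.95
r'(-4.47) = -227.10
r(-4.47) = 344.70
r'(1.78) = -35.82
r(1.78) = -14.28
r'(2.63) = -78.42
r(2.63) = -61.67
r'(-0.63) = -4.36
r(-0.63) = 7.60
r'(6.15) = -429.75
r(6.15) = -873.40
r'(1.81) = -37.04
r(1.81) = -15.37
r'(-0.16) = -0.12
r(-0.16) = 6.75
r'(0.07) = 0.12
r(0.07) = 6.77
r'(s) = -11.37*s^2 + 0.02*s + 0.17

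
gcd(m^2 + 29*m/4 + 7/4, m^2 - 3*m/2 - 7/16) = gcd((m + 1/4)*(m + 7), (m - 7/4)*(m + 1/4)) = m + 1/4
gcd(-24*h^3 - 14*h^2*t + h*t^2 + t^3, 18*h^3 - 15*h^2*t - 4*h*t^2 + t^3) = 3*h + t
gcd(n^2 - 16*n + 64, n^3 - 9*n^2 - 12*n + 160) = n - 8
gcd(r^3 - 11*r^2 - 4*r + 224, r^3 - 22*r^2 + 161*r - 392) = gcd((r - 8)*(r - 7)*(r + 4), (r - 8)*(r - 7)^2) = r^2 - 15*r + 56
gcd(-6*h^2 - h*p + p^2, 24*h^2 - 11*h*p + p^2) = -3*h + p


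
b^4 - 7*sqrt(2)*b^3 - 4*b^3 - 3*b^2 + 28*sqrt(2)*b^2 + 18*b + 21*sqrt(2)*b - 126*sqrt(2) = (b - 3)^2*(b + 2)*(b - 7*sqrt(2))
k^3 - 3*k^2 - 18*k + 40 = (k - 5)*(k - 2)*(k + 4)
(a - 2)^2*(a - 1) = a^3 - 5*a^2 + 8*a - 4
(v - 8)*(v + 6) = v^2 - 2*v - 48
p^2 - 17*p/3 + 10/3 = (p - 5)*(p - 2/3)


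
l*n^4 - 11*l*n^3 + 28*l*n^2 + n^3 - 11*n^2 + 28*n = n*(n - 7)*(n - 4)*(l*n + 1)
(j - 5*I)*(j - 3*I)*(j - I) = j^3 - 9*I*j^2 - 23*j + 15*I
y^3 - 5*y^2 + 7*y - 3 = (y - 3)*(y - 1)^2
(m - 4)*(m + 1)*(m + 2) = m^3 - m^2 - 10*m - 8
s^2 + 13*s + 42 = (s + 6)*(s + 7)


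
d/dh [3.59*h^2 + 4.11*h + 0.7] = 7.18*h + 4.11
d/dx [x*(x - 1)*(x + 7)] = 3*x^2 + 12*x - 7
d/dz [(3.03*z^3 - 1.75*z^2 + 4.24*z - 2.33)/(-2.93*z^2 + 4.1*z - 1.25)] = (-8.8779*z^4 + 24.846*z^3 - 6.1143*z^2 - 9.2788*z + 4.253)/(8.5849*z^4 - 24.026*z^3 + 24.135*z^2 - 10.25*z + 1.5625)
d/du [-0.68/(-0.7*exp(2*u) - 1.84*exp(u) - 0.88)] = (-0.952*exp(u) - 1.2512)*exp(u)/(0.7*exp(2*u) + 1.84*exp(u) + 0.88)^2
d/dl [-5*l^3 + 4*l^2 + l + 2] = -15*l^2 + 8*l + 1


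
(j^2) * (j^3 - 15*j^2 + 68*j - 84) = j^5 - 15*j^4 + 68*j^3 - 84*j^2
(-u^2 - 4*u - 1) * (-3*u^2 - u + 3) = 3*u^4 + 13*u^3 + 4*u^2 - 11*u - 3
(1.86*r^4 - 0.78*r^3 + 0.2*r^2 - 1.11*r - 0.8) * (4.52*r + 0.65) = 8.4072*r^5 - 2.3166*r^4 + 0.397*r^3 - 4.8872*r^2 - 4.3375*r - 0.52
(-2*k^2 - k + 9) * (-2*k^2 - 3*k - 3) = 4*k^4 + 8*k^3 - 9*k^2 - 24*k - 27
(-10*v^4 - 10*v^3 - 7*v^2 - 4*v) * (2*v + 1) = -20*v^5 - 30*v^4 - 24*v^3 - 15*v^2 - 4*v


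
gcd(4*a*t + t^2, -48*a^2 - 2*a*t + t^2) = 1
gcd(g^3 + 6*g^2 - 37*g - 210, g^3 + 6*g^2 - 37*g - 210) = g^3 + 6*g^2 - 37*g - 210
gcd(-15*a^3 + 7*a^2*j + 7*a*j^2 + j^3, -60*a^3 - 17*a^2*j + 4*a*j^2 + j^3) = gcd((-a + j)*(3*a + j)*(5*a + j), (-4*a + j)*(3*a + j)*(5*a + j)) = 15*a^2 + 8*a*j + j^2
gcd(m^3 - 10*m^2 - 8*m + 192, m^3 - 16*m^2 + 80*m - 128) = m - 8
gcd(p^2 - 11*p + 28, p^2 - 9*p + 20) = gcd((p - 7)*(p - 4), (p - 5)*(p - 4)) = p - 4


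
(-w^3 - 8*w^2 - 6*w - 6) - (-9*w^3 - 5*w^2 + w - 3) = 8*w^3 - 3*w^2 - 7*w - 3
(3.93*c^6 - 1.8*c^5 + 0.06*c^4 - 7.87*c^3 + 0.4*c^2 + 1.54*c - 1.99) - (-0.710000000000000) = 3.93*c^6 - 1.8*c^5 + 0.06*c^4 - 7.87*c^3 + 0.4*c^2 + 1.54*c - 1.28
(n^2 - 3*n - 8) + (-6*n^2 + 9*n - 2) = -5*n^2 + 6*n - 10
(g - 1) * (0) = 0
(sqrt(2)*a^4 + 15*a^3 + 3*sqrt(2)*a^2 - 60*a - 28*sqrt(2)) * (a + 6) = sqrt(2)*a^5 + 6*sqrt(2)*a^4 + 15*a^4 + 3*sqrt(2)*a^3 + 90*a^3 - 60*a^2 + 18*sqrt(2)*a^2 - 360*a - 28*sqrt(2)*a - 168*sqrt(2)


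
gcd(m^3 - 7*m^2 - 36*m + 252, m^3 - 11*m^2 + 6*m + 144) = m - 6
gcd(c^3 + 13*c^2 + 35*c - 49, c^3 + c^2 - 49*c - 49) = c + 7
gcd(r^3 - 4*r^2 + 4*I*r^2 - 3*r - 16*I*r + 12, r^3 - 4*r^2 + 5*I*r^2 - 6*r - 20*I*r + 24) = r^2 + r*(-4 + 3*I) - 12*I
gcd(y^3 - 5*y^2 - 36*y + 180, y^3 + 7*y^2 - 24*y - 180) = y^2 + y - 30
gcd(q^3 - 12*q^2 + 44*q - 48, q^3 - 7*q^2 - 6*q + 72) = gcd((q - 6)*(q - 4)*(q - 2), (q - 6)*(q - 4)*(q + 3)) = q^2 - 10*q + 24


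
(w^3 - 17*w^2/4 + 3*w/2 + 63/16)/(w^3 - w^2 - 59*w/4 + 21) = (w + 3/4)/(w + 4)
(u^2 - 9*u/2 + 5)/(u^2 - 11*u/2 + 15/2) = (u - 2)/(u - 3)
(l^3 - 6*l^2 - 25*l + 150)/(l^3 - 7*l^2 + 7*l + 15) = (l^2 - l - 30)/(l^2 - 2*l - 3)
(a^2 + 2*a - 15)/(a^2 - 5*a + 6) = (a + 5)/(a - 2)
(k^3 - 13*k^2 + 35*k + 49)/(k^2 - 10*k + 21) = (k^2 - 6*k - 7)/(k - 3)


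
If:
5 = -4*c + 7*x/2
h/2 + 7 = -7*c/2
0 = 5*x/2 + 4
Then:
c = -53/20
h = 91/20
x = -8/5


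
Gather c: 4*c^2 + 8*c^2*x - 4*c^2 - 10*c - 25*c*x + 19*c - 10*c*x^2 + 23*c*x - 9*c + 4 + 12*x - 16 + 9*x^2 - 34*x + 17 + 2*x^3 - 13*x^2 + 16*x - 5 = 8*c^2*x + c*(-10*x^2 - 2*x) + 2*x^3 - 4*x^2 - 6*x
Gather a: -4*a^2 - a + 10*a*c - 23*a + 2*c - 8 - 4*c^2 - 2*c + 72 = -4*a^2 + a*(10*c - 24) - 4*c^2 + 64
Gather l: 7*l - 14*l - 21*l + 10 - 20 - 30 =-28*l - 40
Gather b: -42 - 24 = -66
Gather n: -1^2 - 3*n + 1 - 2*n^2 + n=-2*n^2 - 2*n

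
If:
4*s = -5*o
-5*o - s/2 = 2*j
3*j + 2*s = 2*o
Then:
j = 0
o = 0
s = 0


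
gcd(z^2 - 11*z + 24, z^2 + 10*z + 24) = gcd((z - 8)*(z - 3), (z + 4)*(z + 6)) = 1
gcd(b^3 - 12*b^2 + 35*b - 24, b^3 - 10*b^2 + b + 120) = b - 8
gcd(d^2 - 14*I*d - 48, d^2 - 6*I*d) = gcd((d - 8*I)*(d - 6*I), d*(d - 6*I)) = d - 6*I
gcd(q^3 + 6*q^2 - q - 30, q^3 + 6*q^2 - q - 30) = q^3 + 6*q^2 - q - 30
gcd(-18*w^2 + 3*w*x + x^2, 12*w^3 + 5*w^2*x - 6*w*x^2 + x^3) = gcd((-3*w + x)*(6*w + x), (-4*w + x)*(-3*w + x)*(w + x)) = -3*w + x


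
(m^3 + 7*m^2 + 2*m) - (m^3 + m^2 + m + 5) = 6*m^2 + m - 5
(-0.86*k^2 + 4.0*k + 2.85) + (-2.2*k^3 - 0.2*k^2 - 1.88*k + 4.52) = -2.2*k^3 - 1.06*k^2 + 2.12*k + 7.37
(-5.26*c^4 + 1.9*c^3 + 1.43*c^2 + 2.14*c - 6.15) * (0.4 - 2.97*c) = 15.6222*c^5 - 7.747*c^4 - 3.4871*c^3 - 5.7838*c^2 + 19.1215*c - 2.46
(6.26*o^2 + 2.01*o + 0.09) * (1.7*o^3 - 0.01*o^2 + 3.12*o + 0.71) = 10.642*o^5 + 3.3544*o^4 + 19.6641*o^3 + 10.7149*o^2 + 1.7079*o + 0.0639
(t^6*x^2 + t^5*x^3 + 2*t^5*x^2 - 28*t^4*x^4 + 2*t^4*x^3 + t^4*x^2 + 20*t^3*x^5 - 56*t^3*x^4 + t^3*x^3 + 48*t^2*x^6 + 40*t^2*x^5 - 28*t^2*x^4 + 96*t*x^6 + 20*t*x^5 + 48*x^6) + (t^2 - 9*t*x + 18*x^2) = t^6*x^2 + t^5*x^3 + 2*t^5*x^2 - 28*t^4*x^4 + 2*t^4*x^3 + t^4*x^2 + 20*t^3*x^5 - 56*t^3*x^4 + t^3*x^3 + 48*t^2*x^6 + 40*t^2*x^5 - 28*t^2*x^4 + t^2 + 96*t*x^6 + 20*t*x^5 - 9*t*x + 48*x^6 + 18*x^2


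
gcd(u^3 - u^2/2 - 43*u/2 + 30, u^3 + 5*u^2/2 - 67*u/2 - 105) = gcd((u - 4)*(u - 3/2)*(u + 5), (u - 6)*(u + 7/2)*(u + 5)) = u + 5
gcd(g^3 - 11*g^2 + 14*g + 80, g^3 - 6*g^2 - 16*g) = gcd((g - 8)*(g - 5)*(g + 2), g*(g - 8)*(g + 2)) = g^2 - 6*g - 16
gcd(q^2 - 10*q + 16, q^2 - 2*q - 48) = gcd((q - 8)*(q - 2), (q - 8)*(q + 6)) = q - 8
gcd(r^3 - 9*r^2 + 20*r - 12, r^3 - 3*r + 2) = r - 1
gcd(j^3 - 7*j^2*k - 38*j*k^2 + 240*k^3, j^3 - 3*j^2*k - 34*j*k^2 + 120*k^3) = j^2 + j*k - 30*k^2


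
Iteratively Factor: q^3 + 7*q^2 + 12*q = (q + 3)*(q^2 + 4*q) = (q + 3)*(q + 4)*(q)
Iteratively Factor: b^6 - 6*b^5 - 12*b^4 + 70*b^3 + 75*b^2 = (b + 3)*(b^5 - 9*b^4 + 15*b^3 + 25*b^2) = (b - 5)*(b + 3)*(b^4 - 4*b^3 - 5*b^2) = (b - 5)^2*(b + 3)*(b^3 + b^2) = b*(b - 5)^2*(b + 3)*(b^2 + b) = b*(b - 5)^2*(b + 1)*(b + 3)*(b)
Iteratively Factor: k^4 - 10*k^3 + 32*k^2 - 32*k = (k)*(k^3 - 10*k^2 + 32*k - 32) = k*(k - 4)*(k^2 - 6*k + 8) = k*(k - 4)^2*(k - 2)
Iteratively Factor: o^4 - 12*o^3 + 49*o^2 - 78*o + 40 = (o - 5)*(o^3 - 7*o^2 + 14*o - 8) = (o - 5)*(o - 1)*(o^2 - 6*o + 8) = (o - 5)*(o - 2)*(o - 1)*(o - 4)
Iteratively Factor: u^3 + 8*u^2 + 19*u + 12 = (u + 3)*(u^2 + 5*u + 4) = (u + 1)*(u + 3)*(u + 4)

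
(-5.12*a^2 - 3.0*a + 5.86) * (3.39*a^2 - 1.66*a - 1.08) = -17.3568*a^4 - 1.6708*a^3 + 30.375*a^2 - 6.4876*a - 6.3288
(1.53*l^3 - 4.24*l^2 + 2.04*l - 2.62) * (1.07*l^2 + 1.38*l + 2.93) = 1.6371*l^5 - 2.4254*l^4 + 0.814500000000001*l^3 - 12.4114*l^2 + 2.3616*l - 7.6766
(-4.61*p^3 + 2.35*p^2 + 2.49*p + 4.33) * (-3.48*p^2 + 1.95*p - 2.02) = 16.0428*p^5 - 17.1675*p^4 + 5.2295*p^3 - 14.9599*p^2 + 3.4137*p - 8.7466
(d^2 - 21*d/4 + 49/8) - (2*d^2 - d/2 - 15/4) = -d^2 - 19*d/4 + 79/8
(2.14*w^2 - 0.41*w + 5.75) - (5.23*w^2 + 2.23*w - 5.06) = -3.09*w^2 - 2.64*w + 10.81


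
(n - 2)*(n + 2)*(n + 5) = n^3 + 5*n^2 - 4*n - 20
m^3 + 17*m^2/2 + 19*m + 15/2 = (m + 1/2)*(m + 3)*(m + 5)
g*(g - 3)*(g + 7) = g^3 + 4*g^2 - 21*g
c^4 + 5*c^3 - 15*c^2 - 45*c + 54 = (c - 3)*(c - 1)*(c + 3)*(c + 6)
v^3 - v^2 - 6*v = v*(v - 3)*(v + 2)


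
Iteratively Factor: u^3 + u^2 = (u + 1)*(u^2) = u*(u + 1)*(u)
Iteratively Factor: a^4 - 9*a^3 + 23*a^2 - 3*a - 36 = (a - 3)*(a^3 - 6*a^2 + 5*a + 12) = (a - 4)*(a - 3)*(a^2 - 2*a - 3) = (a - 4)*(a - 3)^2*(a + 1)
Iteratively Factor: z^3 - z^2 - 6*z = (z - 3)*(z^2 + 2*z) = (z - 3)*(z + 2)*(z)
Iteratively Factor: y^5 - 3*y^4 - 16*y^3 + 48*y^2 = (y - 4)*(y^4 + y^3 - 12*y^2) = y*(y - 4)*(y^3 + y^2 - 12*y) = y^2*(y - 4)*(y^2 + y - 12) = y^2*(y - 4)*(y + 4)*(y - 3)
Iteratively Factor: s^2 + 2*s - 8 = (s + 4)*(s - 2)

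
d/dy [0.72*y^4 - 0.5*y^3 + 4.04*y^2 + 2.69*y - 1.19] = 2.88*y^3 - 1.5*y^2 + 8.08*y + 2.69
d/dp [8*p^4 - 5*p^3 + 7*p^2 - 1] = p*(32*p^2 - 15*p + 14)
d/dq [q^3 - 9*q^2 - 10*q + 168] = 3*q^2 - 18*q - 10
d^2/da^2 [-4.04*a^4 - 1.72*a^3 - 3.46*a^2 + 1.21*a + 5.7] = -48.48*a^2 - 10.32*a - 6.92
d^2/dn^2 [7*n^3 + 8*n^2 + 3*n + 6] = 42*n + 16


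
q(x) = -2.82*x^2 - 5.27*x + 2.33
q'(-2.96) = 11.42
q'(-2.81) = 10.58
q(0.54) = -1.34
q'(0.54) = -8.32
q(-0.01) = 2.38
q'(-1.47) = 3.02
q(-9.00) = -178.66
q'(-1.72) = 4.43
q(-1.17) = 4.64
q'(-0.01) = -5.21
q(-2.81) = -5.13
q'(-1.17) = 1.33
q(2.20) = -22.91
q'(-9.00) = 45.49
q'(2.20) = -17.68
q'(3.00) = -22.19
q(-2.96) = -6.78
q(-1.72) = 3.05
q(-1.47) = 3.98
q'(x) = -5.64*x - 5.27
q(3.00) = -38.86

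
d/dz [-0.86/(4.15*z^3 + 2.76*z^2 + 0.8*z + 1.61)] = (10.707*z^2 + 4.7472*z + 0.688)/(4.15*z^3 + 2.76*z^2 + 0.8*z + 1.61)^2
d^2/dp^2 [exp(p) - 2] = exp(p)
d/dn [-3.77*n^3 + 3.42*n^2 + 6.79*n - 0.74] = -11.31*n^2 + 6.84*n + 6.79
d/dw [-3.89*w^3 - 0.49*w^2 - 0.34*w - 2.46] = -11.67*w^2 - 0.98*w - 0.34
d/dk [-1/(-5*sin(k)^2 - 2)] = -20*sin(2*k)/(5*cos(2*k) - 9)^2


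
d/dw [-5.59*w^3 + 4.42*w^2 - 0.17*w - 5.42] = -16.77*w^2 + 8.84*w - 0.17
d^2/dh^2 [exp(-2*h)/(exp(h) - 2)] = 4/(exp(3*h) - 2*exp(2*h)) + 5/(exp(h) - 2)^3 - 6*exp(-h)/(exp(h) - 2)^3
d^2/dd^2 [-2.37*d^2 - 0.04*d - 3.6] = -4.74000000000000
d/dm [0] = 0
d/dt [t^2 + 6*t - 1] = 2*t + 6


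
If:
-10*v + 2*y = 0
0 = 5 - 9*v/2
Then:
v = 10/9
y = 50/9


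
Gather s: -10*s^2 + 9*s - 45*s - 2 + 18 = -10*s^2 - 36*s + 16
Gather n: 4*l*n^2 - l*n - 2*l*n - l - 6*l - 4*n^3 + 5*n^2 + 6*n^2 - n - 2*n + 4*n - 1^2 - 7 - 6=-7*l - 4*n^3 + n^2*(4*l + 11) + n*(1 - 3*l) - 14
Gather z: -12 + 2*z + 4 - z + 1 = z - 7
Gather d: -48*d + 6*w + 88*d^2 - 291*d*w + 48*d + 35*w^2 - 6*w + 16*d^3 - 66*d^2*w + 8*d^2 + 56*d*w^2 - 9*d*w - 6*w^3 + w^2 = 16*d^3 + d^2*(96 - 66*w) + d*(56*w^2 - 300*w) - 6*w^3 + 36*w^2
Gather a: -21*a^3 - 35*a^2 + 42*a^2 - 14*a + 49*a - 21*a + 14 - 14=-21*a^3 + 7*a^2 + 14*a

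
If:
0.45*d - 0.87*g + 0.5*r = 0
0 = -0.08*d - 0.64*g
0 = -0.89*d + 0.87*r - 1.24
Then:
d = -0.67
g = 0.08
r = 0.74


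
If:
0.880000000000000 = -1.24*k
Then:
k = -0.71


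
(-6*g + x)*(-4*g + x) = 24*g^2 - 10*g*x + x^2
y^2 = y^2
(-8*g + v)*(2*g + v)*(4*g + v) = -64*g^3 - 40*g^2*v - 2*g*v^2 + v^3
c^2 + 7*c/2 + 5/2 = (c + 1)*(c + 5/2)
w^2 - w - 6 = (w - 3)*(w + 2)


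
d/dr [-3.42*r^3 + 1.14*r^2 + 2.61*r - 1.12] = -10.26*r^2 + 2.28*r + 2.61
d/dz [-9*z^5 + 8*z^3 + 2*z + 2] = -45*z^4 + 24*z^2 + 2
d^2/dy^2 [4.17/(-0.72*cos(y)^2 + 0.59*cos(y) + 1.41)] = (-8.646912*(1 - cos(y)^2)^2 + 5.314248*cos(y)^3 - 22.708569*cos(y)^2 - 7.159473*cos(y) + 20.016834)/(-0.72*cos(y)^2 + 0.59*cos(y) + 1.41)^3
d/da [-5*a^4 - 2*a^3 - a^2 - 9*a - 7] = -20*a^3 - 6*a^2 - 2*a - 9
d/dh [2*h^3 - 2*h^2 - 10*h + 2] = 6*h^2 - 4*h - 10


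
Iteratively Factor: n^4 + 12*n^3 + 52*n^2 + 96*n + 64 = (n + 4)*(n^3 + 8*n^2 + 20*n + 16) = (n + 4)^2*(n^2 + 4*n + 4) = (n + 2)*(n + 4)^2*(n + 2)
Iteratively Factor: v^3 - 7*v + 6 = (v - 1)*(v^2 + v - 6) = (v - 2)*(v - 1)*(v + 3)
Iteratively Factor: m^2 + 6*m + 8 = (m + 2)*(m + 4)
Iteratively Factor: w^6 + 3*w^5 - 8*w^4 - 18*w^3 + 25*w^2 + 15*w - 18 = (w - 2)*(w^5 + 5*w^4 + 2*w^3 - 14*w^2 - 3*w + 9) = (w - 2)*(w + 3)*(w^4 + 2*w^3 - 4*w^2 - 2*w + 3) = (w - 2)*(w + 1)*(w + 3)*(w^3 + w^2 - 5*w + 3) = (w - 2)*(w - 1)*(w + 1)*(w + 3)*(w^2 + 2*w - 3) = (w - 2)*(w - 1)^2*(w + 1)*(w + 3)*(w + 3)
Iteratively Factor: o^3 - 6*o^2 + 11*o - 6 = (o - 2)*(o^2 - 4*o + 3) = (o - 3)*(o - 2)*(o - 1)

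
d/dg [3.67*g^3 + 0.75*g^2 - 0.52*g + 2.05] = 11.01*g^2 + 1.5*g - 0.52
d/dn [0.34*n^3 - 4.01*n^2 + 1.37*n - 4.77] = 1.02*n^2 - 8.02*n + 1.37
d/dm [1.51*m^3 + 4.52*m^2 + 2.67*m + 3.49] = 4.53*m^2 + 9.04*m + 2.67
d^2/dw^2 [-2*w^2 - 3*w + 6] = -4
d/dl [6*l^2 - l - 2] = 12*l - 1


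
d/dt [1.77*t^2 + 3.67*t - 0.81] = 3.54*t + 3.67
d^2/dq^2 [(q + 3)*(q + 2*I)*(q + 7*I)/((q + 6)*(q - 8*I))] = (q^3*(-264 - 102*I) + q^2*(-5148 - 864*I) + q*(-23112 - 2016*I) - 37776 - 24768*I)/(q^6 + q^5*(18 - 24*I) + q^4*(-84 - 432*I) + q^3*(-3240 - 2080*I) + q^2*(-20736 + 4032*I) + q*(-41472 + 55296*I) + 110592*I)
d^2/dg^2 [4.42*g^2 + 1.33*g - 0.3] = 8.84000000000000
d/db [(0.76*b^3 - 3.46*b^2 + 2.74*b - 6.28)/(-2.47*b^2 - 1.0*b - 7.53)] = (-1.8772*b^4 - 1.52*b^3 - 6.9406*b^2 + 21.0844*b - 26.9122)/(6.1009*b^4 + 4.94*b^3 + 38.1982*b^2 + 15.06*b + 56.7009)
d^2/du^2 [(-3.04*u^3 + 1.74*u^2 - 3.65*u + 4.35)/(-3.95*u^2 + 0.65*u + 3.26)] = (-5.6843418860808e-14*u^5 - 5.6843418860808e-14*u^4 + 185.82431*u^3 - 503.01057*u^2 + 542.865474*u - 168.158398)/(61.629875*u^6 - 30.424875*u^5 - 147.585825*u^4 + 49.945675*u^3 + 121.80501*u^2 - 20.72382*u - 34.645976)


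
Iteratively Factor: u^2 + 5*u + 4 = (u + 4)*(u + 1)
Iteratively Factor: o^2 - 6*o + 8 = (o - 4)*(o - 2)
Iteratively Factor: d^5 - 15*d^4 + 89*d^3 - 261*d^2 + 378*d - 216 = (d - 3)*(d^4 - 12*d^3 + 53*d^2 - 102*d + 72) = (d - 3)*(d - 2)*(d^3 - 10*d^2 + 33*d - 36) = (d - 4)*(d - 3)*(d - 2)*(d^2 - 6*d + 9) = (d - 4)*(d - 3)^2*(d - 2)*(d - 3)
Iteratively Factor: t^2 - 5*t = (t - 5)*(t)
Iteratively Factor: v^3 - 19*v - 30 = (v + 2)*(v^2 - 2*v - 15) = (v - 5)*(v + 2)*(v + 3)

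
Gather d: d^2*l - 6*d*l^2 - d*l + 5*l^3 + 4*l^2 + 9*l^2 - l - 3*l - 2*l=d^2*l + d*(-6*l^2 - l) + 5*l^3 + 13*l^2 - 6*l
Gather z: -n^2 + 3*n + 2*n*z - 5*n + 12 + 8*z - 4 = -n^2 - 2*n + z*(2*n + 8) + 8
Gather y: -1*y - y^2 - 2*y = -y^2 - 3*y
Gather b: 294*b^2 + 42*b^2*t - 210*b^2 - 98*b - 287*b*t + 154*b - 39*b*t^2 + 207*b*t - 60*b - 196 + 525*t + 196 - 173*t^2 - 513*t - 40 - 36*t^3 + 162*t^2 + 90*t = b^2*(42*t + 84) + b*(-39*t^2 - 80*t - 4) - 36*t^3 - 11*t^2 + 102*t - 40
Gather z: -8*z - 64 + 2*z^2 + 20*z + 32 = 2*z^2 + 12*z - 32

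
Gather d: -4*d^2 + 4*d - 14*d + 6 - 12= -4*d^2 - 10*d - 6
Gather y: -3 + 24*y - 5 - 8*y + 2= 16*y - 6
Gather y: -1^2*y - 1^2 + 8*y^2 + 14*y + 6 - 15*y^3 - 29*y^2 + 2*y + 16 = -15*y^3 - 21*y^2 + 15*y + 21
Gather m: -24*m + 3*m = -21*m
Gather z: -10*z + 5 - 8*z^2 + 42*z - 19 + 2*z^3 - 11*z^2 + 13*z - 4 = 2*z^3 - 19*z^2 + 45*z - 18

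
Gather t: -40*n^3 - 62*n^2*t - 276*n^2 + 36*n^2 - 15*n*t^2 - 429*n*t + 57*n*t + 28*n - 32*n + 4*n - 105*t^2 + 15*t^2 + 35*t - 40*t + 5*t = -40*n^3 - 240*n^2 + t^2*(-15*n - 90) + t*(-62*n^2 - 372*n)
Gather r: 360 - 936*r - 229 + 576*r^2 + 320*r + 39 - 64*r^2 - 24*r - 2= 512*r^2 - 640*r + 168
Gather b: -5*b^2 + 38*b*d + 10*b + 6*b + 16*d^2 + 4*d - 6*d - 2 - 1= -5*b^2 + b*(38*d + 16) + 16*d^2 - 2*d - 3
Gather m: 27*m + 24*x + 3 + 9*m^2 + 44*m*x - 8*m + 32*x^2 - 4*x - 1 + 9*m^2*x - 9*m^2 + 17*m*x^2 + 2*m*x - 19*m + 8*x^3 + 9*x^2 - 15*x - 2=9*m^2*x + m*(17*x^2 + 46*x) + 8*x^3 + 41*x^2 + 5*x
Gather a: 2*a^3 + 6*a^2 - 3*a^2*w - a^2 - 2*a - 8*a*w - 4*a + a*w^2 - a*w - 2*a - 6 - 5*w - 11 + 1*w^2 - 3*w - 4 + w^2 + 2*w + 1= 2*a^3 + a^2*(5 - 3*w) + a*(w^2 - 9*w - 8) + 2*w^2 - 6*w - 20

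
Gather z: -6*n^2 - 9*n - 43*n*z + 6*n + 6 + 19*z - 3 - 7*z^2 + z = -6*n^2 - 3*n - 7*z^2 + z*(20 - 43*n) + 3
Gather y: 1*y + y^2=y^2 + y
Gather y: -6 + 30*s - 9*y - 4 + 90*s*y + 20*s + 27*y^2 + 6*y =50*s + 27*y^2 + y*(90*s - 3) - 10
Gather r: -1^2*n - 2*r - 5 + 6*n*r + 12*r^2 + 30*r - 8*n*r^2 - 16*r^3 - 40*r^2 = -n - 16*r^3 + r^2*(-8*n - 28) + r*(6*n + 28) - 5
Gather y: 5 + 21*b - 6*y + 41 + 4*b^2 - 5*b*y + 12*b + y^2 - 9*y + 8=4*b^2 + 33*b + y^2 + y*(-5*b - 15) + 54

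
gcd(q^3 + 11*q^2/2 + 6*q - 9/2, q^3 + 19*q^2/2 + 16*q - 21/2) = q^2 + 5*q/2 - 3/2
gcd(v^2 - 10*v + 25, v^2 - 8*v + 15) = v - 5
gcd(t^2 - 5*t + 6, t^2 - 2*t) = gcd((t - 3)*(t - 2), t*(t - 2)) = t - 2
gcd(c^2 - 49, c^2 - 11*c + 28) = c - 7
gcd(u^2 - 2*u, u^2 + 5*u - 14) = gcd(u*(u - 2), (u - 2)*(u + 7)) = u - 2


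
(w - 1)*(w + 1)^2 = w^3 + w^2 - w - 1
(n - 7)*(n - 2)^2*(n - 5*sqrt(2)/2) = n^4 - 11*n^3 - 5*sqrt(2)*n^3/2 + 32*n^2 + 55*sqrt(2)*n^2/2 - 80*sqrt(2)*n - 28*n + 70*sqrt(2)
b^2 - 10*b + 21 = (b - 7)*(b - 3)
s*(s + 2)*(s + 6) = s^3 + 8*s^2 + 12*s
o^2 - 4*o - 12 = (o - 6)*(o + 2)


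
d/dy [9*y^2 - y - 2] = 18*y - 1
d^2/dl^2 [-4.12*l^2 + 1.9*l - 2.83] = -8.24000000000000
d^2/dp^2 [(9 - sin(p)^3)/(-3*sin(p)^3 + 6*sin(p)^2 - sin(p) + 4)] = (-18*sin(p)^8 - 24*sin(p)^7 + 675*sin(p)^6 - 1852*sin(p)^5 + 566*sin(p)^4 + 3212*sin(p)^3 - 2985*sin(p)^2 - 192*sin(p) + 414)/(3*sin(p)^3 - 6*sin(p)^2 + sin(p) - 4)^3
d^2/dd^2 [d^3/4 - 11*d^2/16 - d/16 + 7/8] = 3*d/2 - 11/8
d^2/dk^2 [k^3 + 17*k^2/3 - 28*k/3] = 6*k + 34/3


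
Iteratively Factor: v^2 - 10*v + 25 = (v - 5)*(v - 5)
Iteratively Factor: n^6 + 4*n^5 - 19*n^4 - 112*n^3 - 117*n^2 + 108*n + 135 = (n + 1)*(n^5 + 3*n^4 - 22*n^3 - 90*n^2 - 27*n + 135) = (n + 1)*(n + 3)*(n^4 - 22*n^2 - 24*n + 45) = (n - 1)*(n + 1)*(n + 3)*(n^3 + n^2 - 21*n - 45) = (n - 5)*(n - 1)*(n + 1)*(n + 3)*(n^2 + 6*n + 9) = (n - 5)*(n - 1)*(n + 1)*(n + 3)^2*(n + 3)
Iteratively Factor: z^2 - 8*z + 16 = (z - 4)*(z - 4)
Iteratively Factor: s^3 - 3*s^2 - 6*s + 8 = (s + 2)*(s^2 - 5*s + 4) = (s - 4)*(s + 2)*(s - 1)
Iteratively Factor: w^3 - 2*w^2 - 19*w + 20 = (w - 1)*(w^2 - w - 20) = (w - 1)*(w + 4)*(w - 5)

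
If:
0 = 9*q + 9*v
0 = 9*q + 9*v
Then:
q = -v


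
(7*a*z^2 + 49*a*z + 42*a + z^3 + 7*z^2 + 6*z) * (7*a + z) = 49*a^2*z^2 + 343*a^2*z + 294*a^2 + 14*a*z^3 + 98*a*z^2 + 84*a*z + z^4 + 7*z^3 + 6*z^2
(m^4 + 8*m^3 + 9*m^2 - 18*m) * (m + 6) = m^5 + 14*m^4 + 57*m^3 + 36*m^2 - 108*m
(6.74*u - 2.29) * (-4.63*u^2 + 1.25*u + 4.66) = -31.2062*u^3 + 19.0277*u^2 + 28.5459*u - 10.6714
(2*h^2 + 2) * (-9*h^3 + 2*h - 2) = -18*h^5 - 14*h^3 - 4*h^2 + 4*h - 4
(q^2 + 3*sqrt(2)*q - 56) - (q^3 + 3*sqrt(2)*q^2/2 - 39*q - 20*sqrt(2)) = -q^3 - 3*sqrt(2)*q^2/2 + q^2 + 3*sqrt(2)*q + 39*q - 56 + 20*sqrt(2)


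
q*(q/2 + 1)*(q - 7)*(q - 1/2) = q^4/2 - 11*q^3/4 - 23*q^2/4 + 7*q/2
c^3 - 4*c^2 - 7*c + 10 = (c - 5)*(c - 1)*(c + 2)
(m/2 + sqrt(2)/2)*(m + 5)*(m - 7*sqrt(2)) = m^3/2 - 3*sqrt(2)*m^2 + 5*m^2/2 - 15*sqrt(2)*m - 7*m - 35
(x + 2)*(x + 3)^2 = x^3 + 8*x^2 + 21*x + 18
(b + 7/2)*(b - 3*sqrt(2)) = b^2 - 3*sqrt(2)*b + 7*b/2 - 21*sqrt(2)/2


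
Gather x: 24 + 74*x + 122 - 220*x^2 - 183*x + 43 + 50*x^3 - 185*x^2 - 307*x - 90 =50*x^3 - 405*x^2 - 416*x + 99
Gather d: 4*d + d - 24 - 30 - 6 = 5*d - 60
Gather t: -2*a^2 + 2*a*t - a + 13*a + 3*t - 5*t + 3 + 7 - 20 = -2*a^2 + 12*a + t*(2*a - 2) - 10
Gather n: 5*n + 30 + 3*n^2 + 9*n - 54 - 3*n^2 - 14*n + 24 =0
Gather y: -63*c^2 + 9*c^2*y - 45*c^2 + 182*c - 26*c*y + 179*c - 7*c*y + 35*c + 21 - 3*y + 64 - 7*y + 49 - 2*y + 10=-108*c^2 + 396*c + y*(9*c^2 - 33*c - 12) + 144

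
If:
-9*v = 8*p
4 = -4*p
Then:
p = -1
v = 8/9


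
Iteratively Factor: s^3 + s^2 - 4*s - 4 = (s + 1)*(s^2 - 4) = (s - 2)*(s + 1)*(s + 2)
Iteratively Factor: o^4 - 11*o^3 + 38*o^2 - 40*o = (o - 4)*(o^3 - 7*o^2 + 10*o) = o*(o - 4)*(o^2 - 7*o + 10) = o*(o - 5)*(o - 4)*(o - 2)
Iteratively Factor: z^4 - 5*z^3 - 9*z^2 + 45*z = (z + 3)*(z^3 - 8*z^2 + 15*z) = z*(z + 3)*(z^2 - 8*z + 15) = z*(z - 3)*(z + 3)*(z - 5)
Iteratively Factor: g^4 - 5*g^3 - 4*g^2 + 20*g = (g - 5)*(g^3 - 4*g) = (g - 5)*(g + 2)*(g^2 - 2*g) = (g - 5)*(g - 2)*(g + 2)*(g)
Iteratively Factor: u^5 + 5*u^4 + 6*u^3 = (u)*(u^4 + 5*u^3 + 6*u^2) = u*(u + 2)*(u^3 + 3*u^2) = u^2*(u + 2)*(u^2 + 3*u) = u^3*(u + 2)*(u + 3)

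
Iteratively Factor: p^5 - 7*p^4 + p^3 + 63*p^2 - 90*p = (p + 3)*(p^4 - 10*p^3 + 31*p^2 - 30*p) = p*(p + 3)*(p^3 - 10*p^2 + 31*p - 30) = p*(p - 5)*(p + 3)*(p^2 - 5*p + 6) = p*(p - 5)*(p - 2)*(p + 3)*(p - 3)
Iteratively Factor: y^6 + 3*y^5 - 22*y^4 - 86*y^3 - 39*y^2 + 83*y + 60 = (y + 3)*(y^5 - 22*y^3 - 20*y^2 + 21*y + 20) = (y - 5)*(y + 3)*(y^4 + 5*y^3 + 3*y^2 - 5*y - 4) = (y - 5)*(y + 1)*(y + 3)*(y^3 + 4*y^2 - y - 4) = (y - 5)*(y + 1)^2*(y + 3)*(y^2 + 3*y - 4) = (y - 5)*(y - 1)*(y + 1)^2*(y + 3)*(y + 4)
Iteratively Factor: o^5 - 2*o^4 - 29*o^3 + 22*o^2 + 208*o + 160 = (o - 5)*(o^4 + 3*o^3 - 14*o^2 - 48*o - 32) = (o - 5)*(o + 2)*(o^3 + o^2 - 16*o - 16) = (o - 5)*(o + 2)*(o + 4)*(o^2 - 3*o - 4) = (o - 5)*(o - 4)*(o + 2)*(o + 4)*(o + 1)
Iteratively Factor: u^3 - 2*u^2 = (u)*(u^2 - 2*u) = u*(u - 2)*(u)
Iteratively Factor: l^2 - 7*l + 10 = (l - 5)*(l - 2)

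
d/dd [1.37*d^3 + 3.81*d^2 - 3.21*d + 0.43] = 4.11*d^2 + 7.62*d - 3.21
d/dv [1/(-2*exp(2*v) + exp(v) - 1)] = (4*exp(v) - 1)*exp(v)/(2*exp(2*v) - exp(v) + 1)^2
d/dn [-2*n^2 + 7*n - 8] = 7 - 4*n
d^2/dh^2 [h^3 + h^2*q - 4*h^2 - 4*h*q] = 6*h + 2*q - 8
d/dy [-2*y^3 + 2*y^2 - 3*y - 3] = -6*y^2 + 4*y - 3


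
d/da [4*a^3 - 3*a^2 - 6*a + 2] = 12*a^2 - 6*a - 6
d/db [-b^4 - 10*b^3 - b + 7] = -4*b^3 - 30*b^2 - 1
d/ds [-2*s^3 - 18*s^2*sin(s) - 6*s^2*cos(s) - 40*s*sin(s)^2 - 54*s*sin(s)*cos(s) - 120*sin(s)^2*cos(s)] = 6*s^2*sin(s) - 18*s^2*cos(s) - 6*s^2 - 36*s*sin(s) - 40*s*sin(2*s) - 12*s*cos(s) - 54*s*cos(2*s) + 30*sin(s) - 27*sin(2*s) - 90*sin(3*s) + 20*cos(2*s) - 20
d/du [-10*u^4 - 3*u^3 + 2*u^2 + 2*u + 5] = -40*u^3 - 9*u^2 + 4*u + 2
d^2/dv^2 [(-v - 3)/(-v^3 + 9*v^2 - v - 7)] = 2*((v + 3)*(3*v^2 - 18*v + 1)^2 + (-3*v^2 + 18*v - 3*(v - 3)*(v + 3) - 1)*(v^3 - 9*v^2 + v + 7))/(v^3 - 9*v^2 + v + 7)^3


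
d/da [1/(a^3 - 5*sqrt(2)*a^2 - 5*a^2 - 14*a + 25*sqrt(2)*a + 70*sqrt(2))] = (-3*a^2 + 10*a + 10*sqrt(2)*a - 25*sqrt(2) + 14)/(a^3 - 5*sqrt(2)*a^2 - 5*a^2 - 14*a + 25*sqrt(2)*a + 70*sqrt(2))^2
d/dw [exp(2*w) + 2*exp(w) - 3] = 2*(exp(w) + 1)*exp(w)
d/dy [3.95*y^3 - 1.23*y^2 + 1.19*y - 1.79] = 11.85*y^2 - 2.46*y + 1.19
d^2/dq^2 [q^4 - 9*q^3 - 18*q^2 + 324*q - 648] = 12*q^2 - 54*q - 36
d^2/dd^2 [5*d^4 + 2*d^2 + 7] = 60*d^2 + 4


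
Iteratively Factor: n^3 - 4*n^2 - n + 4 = (n - 4)*(n^2 - 1) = (n - 4)*(n - 1)*(n + 1)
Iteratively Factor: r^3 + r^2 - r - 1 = (r - 1)*(r^2 + 2*r + 1) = (r - 1)*(r + 1)*(r + 1)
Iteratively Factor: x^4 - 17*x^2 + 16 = (x + 4)*(x^3 - 4*x^2 - x + 4) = (x + 1)*(x + 4)*(x^2 - 5*x + 4) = (x - 4)*(x + 1)*(x + 4)*(x - 1)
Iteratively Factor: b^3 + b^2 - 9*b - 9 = (b - 3)*(b^2 + 4*b + 3) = (b - 3)*(b + 3)*(b + 1)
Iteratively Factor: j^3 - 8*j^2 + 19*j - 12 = (j - 4)*(j^2 - 4*j + 3) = (j - 4)*(j - 3)*(j - 1)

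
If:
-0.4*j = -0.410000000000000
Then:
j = 1.02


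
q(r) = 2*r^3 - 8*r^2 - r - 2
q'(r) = 6*r^2 - 16*r - 1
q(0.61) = -5.13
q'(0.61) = -8.53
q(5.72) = 104.83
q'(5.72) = 103.79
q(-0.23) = -2.22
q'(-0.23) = 3.00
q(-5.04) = -456.22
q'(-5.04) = 232.05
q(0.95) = -8.46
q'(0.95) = -10.78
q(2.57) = -23.46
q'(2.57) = -2.49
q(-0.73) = -6.31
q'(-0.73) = 13.88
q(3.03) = -22.84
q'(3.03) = 5.61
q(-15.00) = -8537.00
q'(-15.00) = 1589.00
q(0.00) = -2.00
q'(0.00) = -1.00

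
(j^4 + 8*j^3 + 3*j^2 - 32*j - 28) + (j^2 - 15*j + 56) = j^4 + 8*j^3 + 4*j^2 - 47*j + 28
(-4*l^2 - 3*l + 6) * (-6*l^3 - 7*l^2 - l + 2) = 24*l^5 + 46*l^4 - 11*l^3 - 47*l^2 - 12*l + 12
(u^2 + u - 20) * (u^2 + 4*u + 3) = u^4 + 5*u^3 - 13*u^2 - 77*u - 60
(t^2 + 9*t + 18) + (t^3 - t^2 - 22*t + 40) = t^3 - 13*t + 58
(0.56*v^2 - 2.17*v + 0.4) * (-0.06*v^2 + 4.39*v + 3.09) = -0.0336*v^4 + 2.5886*v^3 - 7.8199*v^2 - 4.9493*v + 1.236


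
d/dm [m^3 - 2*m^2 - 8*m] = 3*m^2 - 4*m - 8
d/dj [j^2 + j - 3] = 2*j + 1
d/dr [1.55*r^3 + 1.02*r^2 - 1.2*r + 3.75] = 4.65*r^2 + 2.04*r - 1.2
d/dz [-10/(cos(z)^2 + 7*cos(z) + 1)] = -10*(2*cos(z) + 7)*sin(z)/(cos(z)^2 + 7*cos(z) + 1)^2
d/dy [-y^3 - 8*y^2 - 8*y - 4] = -3*y^2 - 16*y - 8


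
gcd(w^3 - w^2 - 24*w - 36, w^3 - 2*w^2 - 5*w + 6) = w + 2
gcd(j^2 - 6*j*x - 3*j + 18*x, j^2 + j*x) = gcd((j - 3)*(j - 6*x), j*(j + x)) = 1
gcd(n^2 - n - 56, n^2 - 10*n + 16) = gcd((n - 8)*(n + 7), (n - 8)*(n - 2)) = n - 8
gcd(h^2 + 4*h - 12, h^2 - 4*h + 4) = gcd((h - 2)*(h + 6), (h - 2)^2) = h - 2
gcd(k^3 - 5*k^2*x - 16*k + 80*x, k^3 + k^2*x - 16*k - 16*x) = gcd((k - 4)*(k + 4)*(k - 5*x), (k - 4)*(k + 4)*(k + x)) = k^2 - 16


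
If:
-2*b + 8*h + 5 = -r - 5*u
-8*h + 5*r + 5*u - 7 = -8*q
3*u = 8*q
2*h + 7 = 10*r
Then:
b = 503*u/70 + 4/5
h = 8*u/7 - 1/2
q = 3*u/8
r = 8*u/35 + 3/5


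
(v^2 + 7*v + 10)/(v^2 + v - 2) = (v + 5)/(v - 1)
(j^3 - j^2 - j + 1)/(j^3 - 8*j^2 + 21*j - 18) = (j^3 - j^2 - j + 1)/(j^3 - 8*j^2 + 21*j - 18)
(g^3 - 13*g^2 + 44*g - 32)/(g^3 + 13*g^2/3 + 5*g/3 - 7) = 3*(g^2 - 12*g + 32)/(3*g^2 + 16*g + 21)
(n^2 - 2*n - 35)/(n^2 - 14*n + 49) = (n + 5)/(n - 7)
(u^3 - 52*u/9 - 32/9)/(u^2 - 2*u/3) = (9*u^3 - 52*u - 32)/(3*u*(3*u - 2))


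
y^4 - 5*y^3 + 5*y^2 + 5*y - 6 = (y - 3)*(y - 2)*(y - 1)*(y + 1)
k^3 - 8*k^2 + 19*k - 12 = (k - 4)*(k - 3)*(k - 1)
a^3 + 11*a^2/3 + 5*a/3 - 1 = (a - 1/3)*(a + 1)*(a + 3)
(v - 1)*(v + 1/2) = v^2 - v/2 - 1/2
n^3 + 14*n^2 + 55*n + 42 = (n + 1)*(n + 6)*(n + 7)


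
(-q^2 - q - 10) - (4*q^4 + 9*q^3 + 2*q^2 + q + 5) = -4*q^4 - 9*q^3 - 3*q^2 - 2*q - 15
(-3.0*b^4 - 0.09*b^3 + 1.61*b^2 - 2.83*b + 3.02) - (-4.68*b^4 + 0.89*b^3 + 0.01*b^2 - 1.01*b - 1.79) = 1.68*b^4 - 0.98*b^3 + 1.6*b^2 - 1.82*b + 4.81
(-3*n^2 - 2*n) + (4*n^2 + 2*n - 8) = n^2 - 8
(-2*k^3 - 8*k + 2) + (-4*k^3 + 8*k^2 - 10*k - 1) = -6*k^3 + 8*k^2 - 18*k + 1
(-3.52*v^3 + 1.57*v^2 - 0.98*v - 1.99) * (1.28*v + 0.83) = -4.5056*v^4 - 0.911999999999999*v^3 + 0.0487*v^2 - 3.3606*v - 1.6517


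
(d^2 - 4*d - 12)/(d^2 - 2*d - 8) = (d - 6)/(d - 4)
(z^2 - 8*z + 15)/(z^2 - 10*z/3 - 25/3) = 3*(z - 3)/(3*z + 5)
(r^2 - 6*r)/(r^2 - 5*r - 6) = r/(r + 1)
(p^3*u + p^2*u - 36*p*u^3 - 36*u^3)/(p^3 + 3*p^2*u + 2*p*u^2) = u*(p^3 + p^2 - 36*p*u^2 - 36*u^2)/(p*(p^2 + 3*p*u + 2*u^2))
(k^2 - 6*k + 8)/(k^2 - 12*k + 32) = (k - 2)/(k - 8)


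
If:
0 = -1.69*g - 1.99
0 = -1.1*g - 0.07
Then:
No Solution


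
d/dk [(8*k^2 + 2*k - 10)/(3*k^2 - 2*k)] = 2*(-11*k^2 + 30*k - 10)/(k^2*(9*k^2 - 12*k + 4))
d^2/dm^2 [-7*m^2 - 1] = -14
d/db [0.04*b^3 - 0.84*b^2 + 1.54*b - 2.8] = 0.12*b^2 - 1.68*b + 1.54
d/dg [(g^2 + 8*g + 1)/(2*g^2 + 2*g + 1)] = 2*(-7*g^2 - g + 3)/(4*g^4 + 8*g^3 + 8*g^2 + 4*g + 1)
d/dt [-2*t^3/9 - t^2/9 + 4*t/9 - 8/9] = -2*t^2/3 - 2*t/9 + 4/9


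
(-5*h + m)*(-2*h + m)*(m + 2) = 10*h^2*m + 20*h^2 - 7*h*m^2 - 14*h*m + m^3 + 2*m^2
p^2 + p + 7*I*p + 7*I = (p + 1)*(p + 7*I)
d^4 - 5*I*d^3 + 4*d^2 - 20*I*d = d*(d - 5*I)*(d - 2*I)*(d + 2*I)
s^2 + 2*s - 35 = (s - 5)*(s + 7)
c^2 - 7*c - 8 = (c - 8)*(c + 1)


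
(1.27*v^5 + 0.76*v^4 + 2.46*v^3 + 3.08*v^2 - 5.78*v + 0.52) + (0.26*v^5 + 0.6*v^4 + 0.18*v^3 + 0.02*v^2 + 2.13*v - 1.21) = 1.53*v^5 + 1.36*v^4 + 2.64*v^3 + 3.1*v^2 - 3.65*v - 0.69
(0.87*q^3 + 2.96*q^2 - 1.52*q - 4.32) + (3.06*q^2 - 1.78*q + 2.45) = 0.87*q^3 + 6.02*q^2 - 3.3*q - 1.87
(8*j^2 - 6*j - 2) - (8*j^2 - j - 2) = -5*j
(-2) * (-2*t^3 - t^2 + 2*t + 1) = 4*t^3 + 2*t^2 - 4*t - 2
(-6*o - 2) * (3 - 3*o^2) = 18*o^3 + 6*o^2 - 18*o - 6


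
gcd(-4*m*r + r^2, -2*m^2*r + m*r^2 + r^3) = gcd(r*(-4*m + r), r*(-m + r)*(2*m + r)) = r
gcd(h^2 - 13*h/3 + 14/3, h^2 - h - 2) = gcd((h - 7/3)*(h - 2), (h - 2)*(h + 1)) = h - 2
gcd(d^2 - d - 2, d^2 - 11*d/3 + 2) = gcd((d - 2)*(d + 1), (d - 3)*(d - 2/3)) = 1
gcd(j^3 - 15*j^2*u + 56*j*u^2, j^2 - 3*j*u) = j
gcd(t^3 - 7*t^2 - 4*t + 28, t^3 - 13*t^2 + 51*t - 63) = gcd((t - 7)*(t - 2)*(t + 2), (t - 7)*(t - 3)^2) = t - 7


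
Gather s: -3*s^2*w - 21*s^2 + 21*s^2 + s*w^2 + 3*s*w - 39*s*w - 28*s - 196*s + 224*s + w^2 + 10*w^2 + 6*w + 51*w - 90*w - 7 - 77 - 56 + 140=-3*s^2*w + s*(w^2 - 36*w) + 11*w^2 - 33*w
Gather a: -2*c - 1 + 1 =-2*c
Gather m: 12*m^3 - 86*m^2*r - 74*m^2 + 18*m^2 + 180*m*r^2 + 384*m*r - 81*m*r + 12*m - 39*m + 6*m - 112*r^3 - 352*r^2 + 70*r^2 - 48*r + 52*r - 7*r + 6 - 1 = 12*m^3 + m^2*(-86*r - 56) + m*(180*r^2 + 303*r - 21) - 112*r^3 - 282*r^2 - 3*r + 5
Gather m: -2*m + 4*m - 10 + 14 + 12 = 2*m + 16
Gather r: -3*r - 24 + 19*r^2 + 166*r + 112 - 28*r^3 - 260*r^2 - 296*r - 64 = -28*r^3 - 241*r^2 - 133*r + 24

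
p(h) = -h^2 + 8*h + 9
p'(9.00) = -10.00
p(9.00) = 0.00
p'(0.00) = 8.00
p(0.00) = 9.00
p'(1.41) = 5.18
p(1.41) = 18.29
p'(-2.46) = 12.92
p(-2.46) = -16.73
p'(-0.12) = 8.24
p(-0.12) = 8.03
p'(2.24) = 3.52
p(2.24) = 21.90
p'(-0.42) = 8.84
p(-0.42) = 5.46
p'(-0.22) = 8.44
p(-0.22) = 7.19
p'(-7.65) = 23.30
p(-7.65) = -110.72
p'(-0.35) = 8.70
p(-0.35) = 6.08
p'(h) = 8 - 2*h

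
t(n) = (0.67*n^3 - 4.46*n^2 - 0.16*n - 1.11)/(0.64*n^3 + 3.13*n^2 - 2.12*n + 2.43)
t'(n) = (-1.92*n^2 - 6.26*n + 2.12)*(0.67*n^3 - 4.46*n^2 - 0.16*n - 1.11)/(0.64*n^3 + 3.13*n^2 - 2.12*n + 2.43)^2 + (2.01*n^2 - 8.92*n - 0.16)/(0.64*n^3 + 3.13*n^2 - 2.12*n + 2.43)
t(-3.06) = -3.10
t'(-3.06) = 1.80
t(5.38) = -0.15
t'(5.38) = 0.13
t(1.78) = -0.96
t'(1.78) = 0.40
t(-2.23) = -1.94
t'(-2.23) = 1.09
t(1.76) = -0.97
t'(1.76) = 0.40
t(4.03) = -0.35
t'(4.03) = 0.18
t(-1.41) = -1.18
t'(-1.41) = 0.81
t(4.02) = -0.35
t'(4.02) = 0.18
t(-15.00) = 2.30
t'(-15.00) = 0.13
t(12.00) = 0.33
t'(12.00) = 0.04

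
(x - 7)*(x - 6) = x^2 - 13*x + 42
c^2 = c^2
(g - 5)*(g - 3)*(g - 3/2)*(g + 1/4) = g^4 - 37*g^3/4 + 197*g^2/8 - 63*g/4 - 45/8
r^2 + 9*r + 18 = (r + 3)*(r + 6)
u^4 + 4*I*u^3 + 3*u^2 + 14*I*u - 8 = (u - 2*I)*(u + I)^2*(u + 4*I)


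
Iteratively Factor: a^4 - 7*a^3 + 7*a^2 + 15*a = (a - 3)*(a^3 - 4*a^2 - 5*a) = a*(a - 3)*(a^2 - 4*a - 5) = a*(a - 3)*(a + 1)*(a - 5)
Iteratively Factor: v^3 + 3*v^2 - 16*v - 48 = (v + 3)*(v^2 - 16) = (v + 3)*(v + 4)*(v - 4)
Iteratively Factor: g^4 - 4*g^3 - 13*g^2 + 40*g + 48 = (g - 4)*(g^3 - 13*g - 12) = (g - 4)^2*(g^2 + 4*g + 3) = (g - 4)^2*(g + 1)*(g + 3)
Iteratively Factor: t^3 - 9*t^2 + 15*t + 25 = (t + 1)*(t^2 - 10*t + 25) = (t - 5)*(t + 1)*(t - 5)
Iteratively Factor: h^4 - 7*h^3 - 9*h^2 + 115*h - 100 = (h + 4)*(h^3 - 11*h^2 + 35*h - 25) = (h - 1)*(h + 4)*(h^2 - 10*h + 25) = (h - 5)*(h - 1)*(h + 4)*(h - 5)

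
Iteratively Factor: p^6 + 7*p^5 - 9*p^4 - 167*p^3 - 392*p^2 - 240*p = (p - 5)*(p^5 + 12*p^4 + 51*p^3 + 88*p^2 + 48*p) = (p - 5)*(p + 3)*(p^4 + 9*p^3 + 24*p^2 + 16*p) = (p - 5)*(p + 3)*(p + 4)*(p^3 + 5*p^2 + 4*p) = (p - 5)*(p + 1)*(p + 3)*(p + 4)*(p^2 + 4*p) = (p - 5)*(p + 1)*(p + 3)*(p + 4)^2*(p)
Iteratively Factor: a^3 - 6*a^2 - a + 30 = (a - 3)*(a^2 - 3*a - 10) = (a - 3)*(a + 2)*(a - 5)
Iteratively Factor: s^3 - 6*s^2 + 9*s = (s - 3)*(s^2 - 3*s) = (s - 3)^2*(s)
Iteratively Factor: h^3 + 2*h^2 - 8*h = (h - 2)*(h^2 + 4*h) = h*(h - 2)*(h + 4)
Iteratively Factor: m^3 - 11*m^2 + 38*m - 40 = (m - 4)*(m^2 - 7*m + 10) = (m - 5)*(m - 4)*(m - 2)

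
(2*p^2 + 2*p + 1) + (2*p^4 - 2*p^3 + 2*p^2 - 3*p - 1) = 2*p^4 - 2*p^3 + 4*p^2 - p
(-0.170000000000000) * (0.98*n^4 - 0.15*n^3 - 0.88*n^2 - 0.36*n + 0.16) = -0.1666*n^4 + 0.0255*n^3 + 0.1496*n^2 + 0.0612*n - 0.0272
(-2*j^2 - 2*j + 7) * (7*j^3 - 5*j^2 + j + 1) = -14*j^5 - 4*j^4 + 57*j^3 - 39*j^2 + 5*j + 7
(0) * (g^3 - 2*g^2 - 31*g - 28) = 0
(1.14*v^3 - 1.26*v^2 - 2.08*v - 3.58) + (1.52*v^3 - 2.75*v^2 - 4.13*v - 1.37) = 2.66*v^3 - 4.01*v^2 - 6.21*v - 4.95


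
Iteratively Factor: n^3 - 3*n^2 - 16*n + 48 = (n - 3)*(n^2 - 16) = (n - 4)*(n - 3)*(n + 4)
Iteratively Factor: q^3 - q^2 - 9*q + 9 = (q + 3)*(q^2 - 4*q + 3) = (q - 1)*(q + 3)*(q - 3)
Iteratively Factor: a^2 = (a)*(a)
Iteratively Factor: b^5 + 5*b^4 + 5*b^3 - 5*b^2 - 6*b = (b - 1)*(b^4 + 6*b^3 + 11*b^2 + 6*b) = (b - 1)*(b + 2)*(b^3 + 4*b^2 + 3*b) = b*(b - 1)*(b + 2)*(b^2 + 4*b + 3) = b*(b - 1)*(b + 2)*(b + 3)*(b + 1)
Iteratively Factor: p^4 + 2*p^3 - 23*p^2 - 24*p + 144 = (p - 3)*(p^3 + 5*p^2 - 8*p - 48) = (p - 3)*(p + 4)*(p^2 + p - 12) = (p - 3)*(p + 4)^2*(p - 3)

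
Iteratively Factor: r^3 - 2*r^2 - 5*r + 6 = (r + 2)*(r^2 - 4*r + 3) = (r - 3)*(r + 2)*(r - 1)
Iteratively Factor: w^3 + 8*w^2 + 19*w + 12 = (w + 3)*(w^2 + 5*w + 4) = (w + 3)*(w + 4)*(w + 1)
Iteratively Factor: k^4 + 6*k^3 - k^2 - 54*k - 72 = (k + 2)*(k^3 + 4*k^2 - 9*k - 36) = (k + 2)*(k + 4)*(k^2 - 9) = (k - 3)*(k + 2)*(k + 4)*(k + 3)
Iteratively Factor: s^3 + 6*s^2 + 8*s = (s + 4)*(s^2 + 2*s) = s*(s + 4)*(s + 2)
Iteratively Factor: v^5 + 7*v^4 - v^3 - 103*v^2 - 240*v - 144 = (v + 3)*(v^4 + 4*v^3 - 13*v^2 - 64*v - 48) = (v + 3)*(v + 4)*(v^3 - 13*v - 12) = (v + 3)^2*(v + 4)*(v^2 - 3*v - 4) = (v + 1)*(v + 3)^2*(v + 4)*(v - 4)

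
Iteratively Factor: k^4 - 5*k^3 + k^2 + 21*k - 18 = (k - 3)*(k^3 - 2*k^2 - 5*k + 6) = (k - 3)^2*(k^2 + k - 2) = (k - 3)^2*(k + 2)*(k - 1)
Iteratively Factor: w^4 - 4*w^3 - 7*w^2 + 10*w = (w - 5)*(w^3 + w^2 - 2*w) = w*(w - 5)*(w^2 + w - 2) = w*(w - 5)*(w + 2)*(w - 1)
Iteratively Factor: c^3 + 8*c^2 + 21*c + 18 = (c + 2)*(c^2 + 6*c + 9) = (c + 2)*(c + 3)*(c + 3)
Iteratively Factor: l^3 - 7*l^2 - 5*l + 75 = (l - 5)*(l^2 - 2*l - 15) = (l - 5)^2*(l + 3)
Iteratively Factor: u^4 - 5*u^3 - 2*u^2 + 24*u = (u + 2)*(u^3 - 7*u^2 + 12*u) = (u - 4)*(u + 2)*(u^2 - 3*u) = u*(u - 4)*(u + 2)*(u - 3)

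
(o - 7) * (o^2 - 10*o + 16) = o^3 - 17*o^2 + 86*o - 112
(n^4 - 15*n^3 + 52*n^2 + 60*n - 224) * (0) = 0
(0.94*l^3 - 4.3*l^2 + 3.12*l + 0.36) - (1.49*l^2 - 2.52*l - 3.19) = 0.94*l^3 - 5.79*l^2 + 5.64*l + 3.55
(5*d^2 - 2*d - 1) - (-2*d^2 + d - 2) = 7*d^2 - 3*d + 1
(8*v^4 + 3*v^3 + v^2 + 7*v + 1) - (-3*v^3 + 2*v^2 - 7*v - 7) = 8*v^4 + 6*v^3 - v^2 + 14*v + 8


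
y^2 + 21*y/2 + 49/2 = (y + 7/2)*(y + 7)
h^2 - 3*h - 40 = (h - 8)*(h + 5)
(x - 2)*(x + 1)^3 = x^4 + x^3 - 3*x^2 - 5*x - 2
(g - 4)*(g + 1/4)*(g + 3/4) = g^3 - 3*g^2 - 61*g/16 - 3/4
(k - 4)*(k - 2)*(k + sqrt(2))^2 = k^4 - 6*k^3 + 2*sqrt(2)*k^3 - 12*sqrt(2)*k^2 + 10*k^2 - 12*k + 16*sqrt(2)*k + 16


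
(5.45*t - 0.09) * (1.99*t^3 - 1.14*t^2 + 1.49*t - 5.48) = 10.8455*t^4 - 6.3921*t^3 + 8.2231*t^2 - 30.0001*t + 0.4932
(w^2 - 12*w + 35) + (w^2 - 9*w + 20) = 2*w^2 - 21*w + 55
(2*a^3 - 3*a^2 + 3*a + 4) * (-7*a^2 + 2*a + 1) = -14*a^5 + 25*a^4 - 25*a^3 - 25*a^2 + 11*a + 4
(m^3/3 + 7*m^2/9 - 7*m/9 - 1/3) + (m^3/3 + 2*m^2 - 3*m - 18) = 2*m^3/3 + 25*m^2/9 - 34*m/9 - 55/3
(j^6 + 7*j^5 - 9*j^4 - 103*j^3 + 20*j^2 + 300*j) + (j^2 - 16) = j^6 + 7*j^5 - 9*j^4 - 103*j^3 + 21*j^2 + 300*j - 16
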